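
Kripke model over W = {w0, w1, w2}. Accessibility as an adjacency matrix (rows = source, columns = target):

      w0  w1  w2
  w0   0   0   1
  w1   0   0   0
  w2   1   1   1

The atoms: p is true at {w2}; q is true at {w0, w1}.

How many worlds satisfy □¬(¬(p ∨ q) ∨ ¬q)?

1

w0: successors {w2}; ¬(¬(p ∨ q) ∨ ¬q) there: w2:F. ✗
w1: no successors, so □¬(¬(p ∨ q) ∨ ¬q) holds vacuously. ✓
w2: successors {w0, w1, w2}; ¬(¬(p ∨ q) ∨ ¬q) there: w0:T, w1:T, w2:F. ✗
Satisfying worlds: {w1}.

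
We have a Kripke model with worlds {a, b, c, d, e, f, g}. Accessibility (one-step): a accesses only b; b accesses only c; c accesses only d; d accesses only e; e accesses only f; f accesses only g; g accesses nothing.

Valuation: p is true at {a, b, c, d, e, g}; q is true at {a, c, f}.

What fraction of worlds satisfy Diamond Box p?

a: successors {b}; Box p there: b:T. ✓
b: successors {c}; Box p there: c:T. ✓
c: successors {d}; Box p there: d:T. ✓
d: successors {e}; Box p there: e:F. ✗
e: successors {f}; Box p there: f:T. ✓
f: successors {g}; Box p there: g:T. ✓
g: no successors, so Diamond Box p fails. ✗
That's 5 of 7 worlds, so 5/7.

5/7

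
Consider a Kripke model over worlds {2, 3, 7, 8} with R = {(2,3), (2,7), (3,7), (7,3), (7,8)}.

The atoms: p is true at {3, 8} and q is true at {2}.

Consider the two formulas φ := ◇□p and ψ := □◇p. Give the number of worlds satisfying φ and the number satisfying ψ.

3 and 2

For ◇□p:
2: successors {3, 7}; □p there: 3:F, 7:T. ✓
3: successors {7}; □p there: 7:T. ✓
7: successors {3, 8}; □p there: 3:F, 8:T. ✓
8: no successors, so ◇□p fails. ✗
— 3 worlds.
For □◇p:
2: successors {3, 7}; ◇p there: 3:F, 7:T. ✗
3: successors {7}; ◇p there: 7:T. ✓
7: successors {3, 8}; ◇p there: 3:F, 8:F. ✗
8: no successors, so □◇p holds vacuously. ✓
— 2 worlds.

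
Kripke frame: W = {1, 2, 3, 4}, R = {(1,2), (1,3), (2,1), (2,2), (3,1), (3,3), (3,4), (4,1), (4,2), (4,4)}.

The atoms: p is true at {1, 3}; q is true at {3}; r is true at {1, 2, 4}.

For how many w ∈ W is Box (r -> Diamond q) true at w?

0

1: successors {2, 3}; r -> Diamond q there: 2:F, 3:T. ✗
2: successors {1, 2}; r -> Diamond q there: 1:T, 2:F. ✗
3: successors {1, 3, 4}; r -> Diamond q there: 1:T, 3:T, 4:F. ✗
4: successors {1, 2, 4}; r -> Diamond q there: 1:T, 2:F, 4:F. ✗
Satisfying worlds: ∅.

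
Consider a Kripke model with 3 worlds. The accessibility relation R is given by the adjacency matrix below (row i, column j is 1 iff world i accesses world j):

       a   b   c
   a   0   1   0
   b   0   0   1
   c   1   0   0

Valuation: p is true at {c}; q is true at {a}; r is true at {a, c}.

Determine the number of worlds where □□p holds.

a: successors {b}; □p there: b:T. ✓
b: successors {c}; □p there: c:F. ✗
c: successors {a}; □p there: a:F. ✗
Satisfying worlds: {a}.

1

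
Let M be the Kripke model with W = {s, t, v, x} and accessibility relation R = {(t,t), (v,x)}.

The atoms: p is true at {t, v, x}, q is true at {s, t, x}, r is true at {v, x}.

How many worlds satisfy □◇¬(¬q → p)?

2

s: no successors, so □◇¬(¬q → p) holds vacuously. ✓
t: successors {t}; ◇¬(¬q → p) there: t:F. ✗
v: successors {x}; ◇¬(¬q → p) there: x:F. ✗
x: no successors, so □◇¬(¬q → p) holds vacuously. ✓
Satisfying worlds: {s, x}.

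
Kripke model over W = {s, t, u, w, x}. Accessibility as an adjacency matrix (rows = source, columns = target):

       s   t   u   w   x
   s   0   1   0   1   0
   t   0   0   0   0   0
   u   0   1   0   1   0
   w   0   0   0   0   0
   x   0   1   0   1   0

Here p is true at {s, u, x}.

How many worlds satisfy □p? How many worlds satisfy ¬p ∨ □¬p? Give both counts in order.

2 and 5

For □p:
s: successors {t, w}; p there: t:F, w:F. ✗
t: no successors, so □p holds vacuously. ✓
u: successors {t, w}; p there: t:F, w:F. ✗
w: no successors, so □p holds vacuously. ✓
x: successors {t, w}; p there: t:F, w:F. ✗
— 2 worlds.
For ¬p ∨ □¬p:
s: ¬p is F, □¬p is T. ✓
t: ¬p is T, □¬p is T. ✓
u: ¬p is F, □¬p is T. ✓
w: ¬p is T, □¬p is T. ✓
x: ¬p is F, □¬p is T. ✓
— 5 worlds.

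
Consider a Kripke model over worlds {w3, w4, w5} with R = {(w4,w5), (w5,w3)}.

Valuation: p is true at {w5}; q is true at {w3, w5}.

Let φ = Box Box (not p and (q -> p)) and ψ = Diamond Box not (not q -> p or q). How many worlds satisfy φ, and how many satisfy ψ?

For Box Box (not p and (q -> p)):
w3: no successors, so Box Box (not p and (q -> p)) holds vacuously. ✓
w4: successors {w5}; Box (not p and (q -> p)) there: w5:F. ✗
w5: successors {w3}; Box (not p and (q -> p)) there: w3:T. ✓
— 2 worlds.
For Diamond Box not (not q -> p or q):
w3: no successors, so Diamond Box not (not q -> p or q) fails. ✗
w4: successors {w5}; Box not (not q -> p or q) there: w5:F. ✗
w5: successors {w3}; Box not (not q -> p or q) there: w3:T. ✓
— 1 world.

2 and 1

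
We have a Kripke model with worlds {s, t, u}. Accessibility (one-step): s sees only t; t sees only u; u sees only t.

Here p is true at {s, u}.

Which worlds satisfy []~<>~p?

{s, u}

s: successors {t}; ~<>~p there: t:T. ✓
t: successors {u}; ~<>~p there: u:F. ✗
u: successors {t}; ~<>~p there: t:T. ✓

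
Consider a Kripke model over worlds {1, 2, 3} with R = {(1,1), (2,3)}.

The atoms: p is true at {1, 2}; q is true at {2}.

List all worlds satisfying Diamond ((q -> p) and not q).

{1, 2}

1: successors {1}; (q -> p) and not q there: 1:T. ✓
2: successors {3}; (q -> p) and not q there: 3:T. ✓
3: no successors, so Diamond ((q -> p) and not q) fails. ✗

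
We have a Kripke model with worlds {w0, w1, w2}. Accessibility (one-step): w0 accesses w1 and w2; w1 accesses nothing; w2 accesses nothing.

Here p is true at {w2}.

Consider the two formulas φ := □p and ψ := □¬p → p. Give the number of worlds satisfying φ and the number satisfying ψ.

For □p:
w0: successors {w1, w2}; p there: w1:F, w2:T. ✗
w1: no successors, so □p holds vacuously. ✓
w2: no successors, so □p holds vacuously. ✓
— 2 worlds.
For □¬p → p:
w0: □¬p is F, p is F. ✓
w1: □¬p is T, p is F. ✗
w2: □¬p is T, p is T. ✓
— 2 worlds.

2 and 2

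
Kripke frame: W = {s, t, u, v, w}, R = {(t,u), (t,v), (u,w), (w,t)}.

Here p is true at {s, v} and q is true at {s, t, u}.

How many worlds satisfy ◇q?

s: no successors, so ◇q fails. ✗
t: successors {u, v}; q there: u:T, v:F. ✓
u: successors {w}; q there: w:F. ✗
v: no successors, so ◇q fails. ✗
w: successors {t}; q there: t:T. ✓
Satisfying worlds: {t, w}.

2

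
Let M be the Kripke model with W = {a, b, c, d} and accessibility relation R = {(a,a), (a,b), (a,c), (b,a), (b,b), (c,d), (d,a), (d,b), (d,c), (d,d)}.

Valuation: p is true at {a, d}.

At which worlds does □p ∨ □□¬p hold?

a: □p is F, □□¬p is F. ✗
b: □p is F, □□¬p is F. ✗
c: □p is T, □□¬p is F. ✓
d: □p is F, □□¬p is F. ✗

{c}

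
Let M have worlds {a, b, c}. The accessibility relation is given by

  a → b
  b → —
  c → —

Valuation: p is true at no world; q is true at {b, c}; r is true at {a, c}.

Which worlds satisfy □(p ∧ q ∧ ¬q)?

a: successors {b}; p ∧ q ∧ ¬q there: b:F. ✗
b: no successors, so □(p ∧ q ∧ ¬q) holds vacuously. ✓
c: no successors, so □(p ∧ q ∧ ¬q) holds vacuously. ✓

{b, c}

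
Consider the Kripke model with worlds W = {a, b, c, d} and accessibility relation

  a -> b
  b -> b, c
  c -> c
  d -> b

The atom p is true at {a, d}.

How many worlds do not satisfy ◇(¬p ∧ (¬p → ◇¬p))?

a: successors {b}; ¬p ∧ (¬p → ◇¬p) there: b:T. ✓
b: successors {b, c}; ¬p ∧ (¬p → ◇¬p) there: b:T, c:T. ✓
c: successors {c}; ¬p ∧ (¬p → ◇¬p) there: c:T. ✓
d: successors {b}; ¬p ∧ (¬p → ◇¬p) there: b:T. ✓
Satisfying worlds: {a, b, c, d}.
So ◇(¬p ∧ (¬p → ◇¬p)) fails at the other 0 worlds.

0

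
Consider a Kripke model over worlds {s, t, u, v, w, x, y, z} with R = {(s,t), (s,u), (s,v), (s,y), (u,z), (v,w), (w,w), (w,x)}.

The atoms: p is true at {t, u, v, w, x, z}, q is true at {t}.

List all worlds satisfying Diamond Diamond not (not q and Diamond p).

{s, v, w}

s: successors {t, u, v, y}; Diamond not (not q and Diamond p) there: t:F, u:T, v:F, y:F. ✓
t: no successors, so Diamond Diamond not (not q and Diamond p) fails. ✗
u: successors {z}; Diamond not (not q and Diamond p) there: z:F. ✗
v: successors {w}; Diamond not (not q and Diamond p) there: w:T. ✓
w: successors {w, x}; Diamond not (not q and Diamond p) there: w:T, x:F. ✓
x: no successors, so Diamond Diamond not (not q and Diamond p) fails. ✗
y: no successors, so Diamond Diamond not (not q and Diamond p) fails. ✗
z: no successors, so Diamond Diamond not (not q and Diamond p) fails. ✗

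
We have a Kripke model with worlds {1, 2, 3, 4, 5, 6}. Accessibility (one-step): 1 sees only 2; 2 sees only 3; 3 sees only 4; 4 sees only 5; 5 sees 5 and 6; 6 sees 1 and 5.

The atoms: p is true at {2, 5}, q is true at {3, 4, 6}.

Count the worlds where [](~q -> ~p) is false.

1: successors {2}; ~q -> ~p there: 2:F. ✗
2: successors {3}; ~q -> ~p there: 3:T. ✓
3: successors {4}; ~q -> ~p there: 4:T. ✓
4: successors {5}; ~q -> ~p there: 5:F. ✗
5: successors {5, 6}; ~q -> ~p there: 5:F, 6:T. ✗
6: successors {1, 5}; ~q -> ~p there: 1:T, 5:F. ✗
Satisfying worlds: {2, 3}.
So [](~q -> ~p) fails at the other 4 worlds.

4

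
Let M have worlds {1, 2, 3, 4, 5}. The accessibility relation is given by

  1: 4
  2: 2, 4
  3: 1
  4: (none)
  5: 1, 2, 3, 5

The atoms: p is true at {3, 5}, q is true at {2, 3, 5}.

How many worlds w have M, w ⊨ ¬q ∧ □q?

1: ¬q is T, □q is F. ✗
2: ¬q is F, □q is F. ✗
3: ¬q is F, □q is F. ✗
4: ¬q is T, □q is T. ✓
5: ¬q is F, □q is F. ✗
Satisfying worlds: {4}.

1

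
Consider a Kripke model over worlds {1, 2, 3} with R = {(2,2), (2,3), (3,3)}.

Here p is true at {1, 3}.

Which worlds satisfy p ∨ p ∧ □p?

1: p is T, p ∧ □p is T. ✓
2: p is F, p ∧ □p is F. ✗
3: p is T, p ∧ □p is T. ✓

{1, 3}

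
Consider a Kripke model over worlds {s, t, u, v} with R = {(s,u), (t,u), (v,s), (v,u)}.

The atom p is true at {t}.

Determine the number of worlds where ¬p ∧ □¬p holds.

s: ¬p is T, □¬p is T. ✓
t: ¬p is F, □¬p is T. ✗
u: ¬p is T, □¬p is T. ✓
v: ¬p is T, □¬p is T. ✓
Satisfying worlds: {s, u, v}.

3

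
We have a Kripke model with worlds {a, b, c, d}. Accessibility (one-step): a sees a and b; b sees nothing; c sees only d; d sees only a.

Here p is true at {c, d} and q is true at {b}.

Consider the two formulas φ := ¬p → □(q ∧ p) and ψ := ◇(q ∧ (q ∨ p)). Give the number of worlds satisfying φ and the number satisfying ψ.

For ¬p → □(q ∧ p):
a: ¬p is T, □(q ∧ p) is F. ✗
b: ¬p is T, □(q ∧ p) is T. ✓
c: ¬p is F, □(q ∧ p) is F. ✓
d: ¬p is F, □(q ∧ p) is F. ✓
— 3 worlds.
For ◇(q ∧ (q ∨ p)):
a: successors {a, b}; q ∧ (q ∨ p) there: a:F, b:T. ✓
b: no successors, so ◇(q ∧ (q ∨ p)) fails. ✗
c: successors {d}; q ∧ (q ∨ p) there: d:F. ✗
d: successors {a}; q ∧ (q ∨ p) there: a:F. ✗
— 1 world.

3 and 1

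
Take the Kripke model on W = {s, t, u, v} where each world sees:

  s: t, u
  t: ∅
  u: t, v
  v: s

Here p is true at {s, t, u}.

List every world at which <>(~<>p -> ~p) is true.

{s, u, v}

s: successors {t, u}; ~<>p -> ~p there: t:F, u:T. ✓
t: no successors, so <>(~<>p -> ~p) fails. ✗
u: successors {t, v}; ~<>p -> ~p there: t:F, v:T. ✓
v: successors {s}; ~<>p -> ~p there: s:T. ✓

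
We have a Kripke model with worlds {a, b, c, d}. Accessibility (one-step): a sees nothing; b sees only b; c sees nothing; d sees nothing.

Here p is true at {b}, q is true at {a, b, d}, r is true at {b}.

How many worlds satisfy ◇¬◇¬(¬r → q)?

a: no successors, so ◇¬◇¬(¬r → q) fails. ✗
b: successors {b}; ¬◇¬(¬r → q) there: b:T. ✓
c: no successors, so ◇¬◇¬(¬r → q) fails. ✗
d: no successors, so ◇¬◇¬(¬r → q) fails. ✗
Satisfying worlds: {b}.

1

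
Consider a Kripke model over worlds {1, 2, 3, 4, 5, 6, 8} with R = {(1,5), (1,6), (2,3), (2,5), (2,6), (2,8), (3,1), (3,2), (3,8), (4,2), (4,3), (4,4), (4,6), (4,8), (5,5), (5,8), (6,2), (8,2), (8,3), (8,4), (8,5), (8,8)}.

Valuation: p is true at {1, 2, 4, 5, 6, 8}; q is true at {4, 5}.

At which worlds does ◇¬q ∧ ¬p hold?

{3}

1: ◇¬q is T, ¬p is F. ✗
2: ◇¬q is T, ¬p is F. ✗
3: ◇¬q is T, ¬p is T. ✓
4: ◇¬q is T, ¬p is F. ✗
5: ◇¬q is T, ¬p is F. ✗
6: ◇¬q is T, ¬p is F. ✗
8: ◇¬q is T, ¬p is F. ✗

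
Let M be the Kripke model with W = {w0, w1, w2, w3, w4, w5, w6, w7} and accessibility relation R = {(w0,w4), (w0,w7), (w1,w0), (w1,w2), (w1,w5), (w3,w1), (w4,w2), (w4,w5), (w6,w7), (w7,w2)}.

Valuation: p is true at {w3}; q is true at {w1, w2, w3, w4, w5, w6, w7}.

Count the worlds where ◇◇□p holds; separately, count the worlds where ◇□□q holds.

For ◇◇□p:
w0: successors {w4, w7}; ◇□p there: w4:T, w7:T. ✓
w1: successors {w0, w2, w5}; ◇□p there: w0:F, w2:F, w5:F. ✗
w2: no successors, so ◇◇□p fails. ✗
w3: successors {w1}; ◇□p there: w1:T. ✓
w4: successors {w2, w5}; ◇□p there: w2:F, w5:F. ✗
w5: no successors, so ◇◇□p fails. ✗
w6: successors {w7}; ◇□p there: w7:T. ✓
w7: successors {w2}; ◇□p there: w2:F. ✗
— 3 worlds.
For ◇□□q:
w0: successors {w4, w7}; □□q there: w4:T, w7:T. ✓
w1: successors {w0, w2, w5}; □□q there: w0:T, w2:T, w5:T. ✓
w2: no successors, so ◇□□q fails. ✗
w3: successors {w1}; □□q there: w1:T. ✓
w4: successors {w2, w5}; □□q there: w2:T, w5:T. ✓
w5: no successors, so ◇□□q fails. ✗
w6: successors {w7}; □□q there: w7:T. ✓
w7: successors {w2}; □□q there: w2:T. ✓
— 6 worlds.

3 and 6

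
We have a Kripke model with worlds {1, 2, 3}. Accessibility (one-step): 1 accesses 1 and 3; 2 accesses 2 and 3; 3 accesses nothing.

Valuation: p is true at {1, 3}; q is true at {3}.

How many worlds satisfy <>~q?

2

1: successors {1, 3}; ~q there: 1:T, 3:F. ✓
2: successors {2, 3}; ~q there: 2:T, 3:F. ✓
3: no successors, so <>~q fails. ✗
Satisfying worlds: {1, 2}.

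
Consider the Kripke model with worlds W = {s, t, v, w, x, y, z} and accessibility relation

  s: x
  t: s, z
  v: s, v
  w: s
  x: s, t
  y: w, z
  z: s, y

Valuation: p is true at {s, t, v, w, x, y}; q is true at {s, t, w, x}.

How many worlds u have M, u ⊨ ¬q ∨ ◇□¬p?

s: ¬q is F, ◇□¬p is F. ✗
t: ¬q is F, ◇□¬p is F. ✗
v: ¬q is T, ◇□¬p is F. ✓
w: ¬q is F, ◇□¬p is F. ✗
x: ¬q is F, ◇□¬p is F. ✗
y: ¬q is T, ◇□¬p is F. ✓
z: ¬q is T, ◇□¬p is F. ✓
Satisfying worlds: {v, y, z}.

3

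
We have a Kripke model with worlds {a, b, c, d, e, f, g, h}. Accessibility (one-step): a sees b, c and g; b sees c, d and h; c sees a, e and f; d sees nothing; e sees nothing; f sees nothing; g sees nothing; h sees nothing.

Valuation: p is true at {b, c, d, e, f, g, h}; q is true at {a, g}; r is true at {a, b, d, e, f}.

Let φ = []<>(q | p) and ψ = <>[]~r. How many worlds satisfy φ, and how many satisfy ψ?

For []<>(q | p):
a: successors {b, c, g}; <>(q | p) there: b:T, c:T, g:F. ✗
b: successors {c, d, h}; <>(q | p) there: c:T, d:F, h:F. ✗
c: successors {a, e, f}; <>(q | p) there: a:T, e:F, f:F. ✗
d: no successors, so []<>(q | p) holds vacuously. ✓
e: no successors, so []<>(q | p) holds vacuously. ✓
f: no successors, so []<>(q | p) holds vacuously. ✓
g: no successors, so []<>(q | p) holds vacuously. ✓
h: no successors, so []<>(q | p) holds vacuously. ✓
— 5 worlds.
For <>[]~r:
a: successors {b, c, g}; []~r there: b:F, c:F, g:T. ✓
b: successors {c, d, h}; []~r there: c:F, d:T, h:T. ✓
c: successors {a, e, f}; []~r there: a:F, e:T, f:T. ✓
d: no successors, so <>[]~r fails. ✗
e: no successors, so <>[]~r fails. ✗
f: no successors, so <>[]~r fails. ✗
g: no successors, so <>[]~r fails. ✗
h: no successors, so <>[]~r fails. ✗
— 3 worlds.

5 and 3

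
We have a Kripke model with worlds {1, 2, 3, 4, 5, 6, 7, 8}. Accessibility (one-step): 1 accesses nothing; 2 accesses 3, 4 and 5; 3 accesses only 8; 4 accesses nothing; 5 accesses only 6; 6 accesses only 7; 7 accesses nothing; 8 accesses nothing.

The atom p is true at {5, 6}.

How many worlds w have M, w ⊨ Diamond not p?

3

1: no successors, so Diamond not p fails. ✗
2: successors {3, 4, 5}; not p there: 3:T, 4:T, 5:F. ✓
3: successors {8}; not p there: 8:T. ✓
4: no successors, so Diamond not p fails. ✗
5: successors {6}; not p there: 6:F. ✗
6: successors {7}; not p there: 7:T. ✓
7: no successors, so Diamond not p fails. ✗
8: no successors, so Diamond not p fails. ✗
Satisfying worlds: {2, 3, 6}.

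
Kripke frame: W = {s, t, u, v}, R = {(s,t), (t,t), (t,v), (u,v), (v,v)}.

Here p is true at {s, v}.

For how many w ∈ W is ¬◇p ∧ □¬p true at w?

s: ¬◇p is T, □¬p is T. ✓
t: ¬◇p is F, □¬p is F. ✗
u: ¬◇p is F, □¬p is F. ✗
v: ¬◇p is F, □¬p is F. ✗
Satisfying worlds: {s}.

1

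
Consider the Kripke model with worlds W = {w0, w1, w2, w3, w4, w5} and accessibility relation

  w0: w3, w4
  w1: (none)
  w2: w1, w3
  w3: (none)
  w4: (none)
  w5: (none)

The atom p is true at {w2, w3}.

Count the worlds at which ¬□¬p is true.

2

w0: □¬p is F. ✓
w1: □¬p is T. ✗
w2: □¬p is F. ✓
w3: □¬p is T. ✗
w4: □¬p is T. ✗
w5: □¬p is T. ✗
Satisfying worlds: {w0, w2}.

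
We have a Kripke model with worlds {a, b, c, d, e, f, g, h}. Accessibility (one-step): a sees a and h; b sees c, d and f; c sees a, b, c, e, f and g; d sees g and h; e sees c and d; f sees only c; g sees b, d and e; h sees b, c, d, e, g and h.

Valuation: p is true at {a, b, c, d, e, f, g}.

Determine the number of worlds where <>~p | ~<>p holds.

a: <>~p is T, ~<>p is F. ✓
b: <>~p is F, ~<>p is F. ✗
c: <>~p is F, ~<>p is F. ✗
d: <>~p is T, ~<>p is F. ✓
e: <>~p is F, ~<>p is F. ✗
f: <>~p is F, ~<>p is F. ✗
g: <>~p is F, ~<>p is F. ✗
h: <>~p is T, ~<>p is F. ✓
Satisfying worlds: {a, d, h}.

3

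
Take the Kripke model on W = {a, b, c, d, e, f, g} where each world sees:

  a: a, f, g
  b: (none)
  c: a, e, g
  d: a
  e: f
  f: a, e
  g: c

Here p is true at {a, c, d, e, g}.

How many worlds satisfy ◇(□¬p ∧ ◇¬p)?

2

a: successors {a, f, g}; □¬p ∧ ◇¬p there: a:F, f:F, g:F. ✗
b: no successors, so ◇(□¬p ∧ ◇¬p) fails. ✗
c: successors {a, e, g}; □¬p ∧ ◇¬p there: a:F, e:T, g:F. ✓
d: successors {a}; □¬p ∧ ◇¬p there: a:F. ✗
e: successors {f}; □¬p ∧ ◇¬p there: f:F. ✗
f: successors {a, e}; □¬p ∧ ◇¬p there: a:F, e:T. ✓
g: successors {c}; □¬p ∧ ◇¬p there: c:F. ✗
Satisfying worlds: {c, f}.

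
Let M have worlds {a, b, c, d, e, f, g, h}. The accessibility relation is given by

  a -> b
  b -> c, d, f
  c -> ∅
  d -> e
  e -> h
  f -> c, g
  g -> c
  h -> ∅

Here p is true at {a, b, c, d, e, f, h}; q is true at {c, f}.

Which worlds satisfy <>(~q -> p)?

a: successors {b}; ~q -> p there: b:T. ✓
b: successors {c, d, f}; ~q -> p there: c:T, d:T, f:T. ✓
c: no successors, so <>(~q -> p) fails. ✗
d: successors {e}; ~q -> p there: e:T. ✓
e: successors {h}; ~q -> p there: h:T. ✓
f: successors {c, g}; ~q -> p there: c:T, g:F. ✓
g: successors {c}; ~q -> p there: c:T. ✓
h: no successors, so <>(~q -> p) fails. ✗

{a, b, d, e, f, g}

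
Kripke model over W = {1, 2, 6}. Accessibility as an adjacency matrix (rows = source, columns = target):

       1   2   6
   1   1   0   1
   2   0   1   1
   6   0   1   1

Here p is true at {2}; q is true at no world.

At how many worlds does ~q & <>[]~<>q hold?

1: ~q is T, <>[]~<>q is T. ✓
2: ~q is T, <>[]~<>q is T. ✓
6: ~q is T, <>[]~<>q is T. ✓
Satisfying worlds: {1, 2, 6}.

3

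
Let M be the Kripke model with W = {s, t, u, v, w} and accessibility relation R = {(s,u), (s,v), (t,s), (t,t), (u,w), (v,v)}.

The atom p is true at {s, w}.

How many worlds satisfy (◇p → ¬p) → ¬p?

s: ◇p → ¬p is T, ¬p is F. ✗
t: ◇p → ¬p is T, ¬p is T. ✓
u: ◇p → ¬p is T, ¬p is T. ✓
v: ◇p → ¬p is T, ¬p is T. ✓
w: ◇p → ¬p is T, ¬p is F. ✗
Satisfying worlds: {t, u, v}.

3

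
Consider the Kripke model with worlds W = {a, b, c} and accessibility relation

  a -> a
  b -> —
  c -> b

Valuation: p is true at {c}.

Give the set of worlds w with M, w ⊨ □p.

a: successors {a}; p there: a:F. ✗
b: no successors, so □p holds vacuously. ✓
c: successors {b}; p there: b:F. ✗

{b}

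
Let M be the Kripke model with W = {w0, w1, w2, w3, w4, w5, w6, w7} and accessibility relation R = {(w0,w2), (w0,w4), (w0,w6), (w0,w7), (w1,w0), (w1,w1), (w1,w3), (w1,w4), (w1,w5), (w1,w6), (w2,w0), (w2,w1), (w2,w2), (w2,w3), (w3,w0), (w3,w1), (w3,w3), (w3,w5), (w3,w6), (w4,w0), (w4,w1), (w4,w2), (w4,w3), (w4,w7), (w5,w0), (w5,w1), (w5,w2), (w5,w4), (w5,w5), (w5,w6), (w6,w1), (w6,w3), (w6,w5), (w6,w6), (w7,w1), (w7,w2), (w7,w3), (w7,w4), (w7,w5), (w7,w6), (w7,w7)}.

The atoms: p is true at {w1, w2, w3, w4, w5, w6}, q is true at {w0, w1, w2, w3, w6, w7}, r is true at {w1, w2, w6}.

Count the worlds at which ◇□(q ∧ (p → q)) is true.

w0: successors {w2, w4, w6, w7}; □(q ∧ (p → q)) there: w2:T, w4:T, w6:F, w7:F. ✓
w1: successors {w0, w1, w3, w4, w5, w6}; □(q ∧ (p → q)) there: w0:F, w1:F, w3:F, w4:T, w5:F, w6:F. ✓
w2: successors {w0, w1, w2, w3}; □(q ∧ (p → q)) there: w0:F, w1:F, w2:T, w3:F. ✓
w3: successors {w0, w1, w3, w5, w6}; □(q ∧ (p → q)) there: w0:F, w1:F, w3:F, w5:F, w6:F. ✗
w4: successors {w0, w1, w2, w3, w7}; □(q ∧ (p → q)) there: w0:F, w1:F, w2:T, w3:F, w7:F. ✓
w5: successors {w0, w1, w2, w4, w5, w6}; □(q ∧ (p → q)) there: w0:F, w1:F, w2:T, w4:T, w5:F, w6:F. ✓
w6: successors {w1, w3, w5, w6}; □(q ∧ (p → q)) there: w1:F, w3:F, w5:F, w6:F. ✗
w7: successors {w1, w2, w3, w4, w5, w6, w7}; □(q ∧ (p → q)) there: w1:F, w2:T, w3:F, w4:T, w5:F, w6:F, w7:F. ✓
Satisfying worlds: {w0, w1, w2, w4, w5, w7}.

6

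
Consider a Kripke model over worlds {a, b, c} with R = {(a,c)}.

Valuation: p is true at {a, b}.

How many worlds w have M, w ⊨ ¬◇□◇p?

2

a: ◇□◇p is T. ✗
b: ◇□◇p is F. ✓
c: ◇□◇p is F. ✓
Satisfying worlds: {b, c}.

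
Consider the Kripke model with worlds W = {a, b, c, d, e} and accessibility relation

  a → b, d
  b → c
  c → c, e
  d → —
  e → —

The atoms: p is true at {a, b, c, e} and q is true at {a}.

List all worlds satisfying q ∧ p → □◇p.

a: q ∧ p is T, □◇p is F. ✗
b: q ∧ p is F, □◇p is T. ✓
c: q ∧ p is F, □◇p is F. ✓
d: q ∧ p is F, □◇p is T. ✓
e: q ∧ p is F, □◇p is T. ✓

{b, c, d, e}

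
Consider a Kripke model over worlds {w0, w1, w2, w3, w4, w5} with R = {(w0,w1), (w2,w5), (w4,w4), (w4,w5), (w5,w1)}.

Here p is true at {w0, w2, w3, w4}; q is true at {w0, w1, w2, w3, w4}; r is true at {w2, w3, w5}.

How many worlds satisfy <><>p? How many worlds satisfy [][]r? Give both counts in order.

1 and 4

For <><>p:
w0: successors {w1}; <>p there: w1:F. ✗
w1: no successors, so <><>p fails. ✗
w2: successors {w5}; <>p there: w5:F. ✗
w3: no successors, so <><>p fails. ✗
w4: successors {w4, w5}; <>p there: w4:T, w5:F. ✓
w5: successors {w1}; <>p there: w1:F. ✗
— 1 world.
For [][]r:
w0: successors {w1}; []r there: w1:T. ✓
w1: no successors, so [][]r holds vacuously. ✓
w2: successors {w5}; []r there: w5:F. ✗
w3: no successors, so [][]r holds vacuously. ✓
w4: successors {w4, w5}; []r there: w4:F, w5:F. ✗
w5: successors {w1}; []r there: w1:T. ✓
— 4 worlds.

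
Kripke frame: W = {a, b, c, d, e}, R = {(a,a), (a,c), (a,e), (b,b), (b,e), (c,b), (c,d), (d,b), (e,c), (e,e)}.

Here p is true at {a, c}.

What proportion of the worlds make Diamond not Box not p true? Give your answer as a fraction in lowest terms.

3/5

a: successors {a, c, e}; not Box not p there: a:T, c:F, e:T. ✓
b: successors {b, e}; not Box not p there: b:F, e:T. ✓
c: successors {b, d}; not Box not p there: b:F, d:F. ✗
d: successors {b}; not Box not p there: b:F. ✗
e: successors {c, e}; not Box not p there: c:F, e:T. ✓
That's 3 of 5 worlds, so 3/5.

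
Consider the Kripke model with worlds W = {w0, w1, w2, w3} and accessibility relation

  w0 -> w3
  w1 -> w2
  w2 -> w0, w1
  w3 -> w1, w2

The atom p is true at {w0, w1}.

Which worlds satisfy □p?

{w2}

w0: successors {w3}; p there: w3:F. ✗
w1: successors {w2}; p there: w2:F. ✗
w2: successors {w0, w1}; p there: w0:T, w1:T. ✓
w3: successors {w1, w2}; p there: w1:T, w2:F. ✗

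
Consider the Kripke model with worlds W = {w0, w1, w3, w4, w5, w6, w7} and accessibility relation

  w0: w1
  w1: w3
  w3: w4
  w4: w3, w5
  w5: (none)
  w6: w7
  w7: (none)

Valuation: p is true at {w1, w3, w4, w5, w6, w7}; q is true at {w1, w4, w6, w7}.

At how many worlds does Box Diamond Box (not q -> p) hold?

5

w0: successors {w1}; Diamond Box (not q -> p) there: w1:T. ✓
w1: successors {w3}; Diamond Box (not q -> p) there: w3:T. ✓
w3: successors {w4}; Diamond Box (not q -> p) there: w4:T. ✓
w4: successors {w3, w5}; Diamond Box (not q -> p) there: w3:T, w5:F. ✗
w5: no successors, so Box Diamond Box (not q -> p) holds vacuously. ✓
w6: successors {w7}; Diamond Box (not q -> p) there: w7:F. ✗
w7: no successors, so Box Diamond Box (not q -> p) holds vacuously. ✓
Satisfying worlds: {w0, w1, w3, w5, w7}.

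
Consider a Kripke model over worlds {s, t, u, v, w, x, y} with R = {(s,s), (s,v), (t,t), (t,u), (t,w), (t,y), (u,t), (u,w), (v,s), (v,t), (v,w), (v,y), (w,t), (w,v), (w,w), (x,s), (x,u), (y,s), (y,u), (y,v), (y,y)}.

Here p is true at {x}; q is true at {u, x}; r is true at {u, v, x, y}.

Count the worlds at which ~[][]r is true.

7

s: [][]r is F. ✓
t: [][]r is F. ✓
u: [][]r is F. ✓
v: [][]r is F. ✓
w: [][]r is F. ✓
x: [][]r is F. ✓
y: [][]r is F. ✓
Satisfying worlds: {s, t, u, v, w, x, y}.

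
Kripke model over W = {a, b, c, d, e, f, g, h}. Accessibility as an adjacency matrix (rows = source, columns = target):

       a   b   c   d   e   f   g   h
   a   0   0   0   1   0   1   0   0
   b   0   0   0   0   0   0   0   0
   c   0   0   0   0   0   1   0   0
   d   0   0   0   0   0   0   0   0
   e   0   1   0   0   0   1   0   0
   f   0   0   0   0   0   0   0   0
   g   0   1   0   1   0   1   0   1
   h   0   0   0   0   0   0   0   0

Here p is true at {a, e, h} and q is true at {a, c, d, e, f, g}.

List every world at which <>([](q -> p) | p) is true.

{a, c, e, g}

a: successors {d, f}; [](q -> p) | p there: d:T, f:T. ✓
b: no successors, so <>([](q -> p) | p) fails. ✗
c: successors {f}; [](q -> p) | p there: f:T. ✓
d: no successors, so <>([](q -> p) | p) fails. ✗
e: successors {b, f}; [](q -> p) | p there: b:T, f:T. ✓
f: no successors, so <>([](q -> p) | p) fails. ✗
g: successors {b, d, f, h}; [](q -> p) | p there: b:T, d:T, f:T, h:T. ✓
h: no successors, so <>([](q -> p) | p) fails. ✗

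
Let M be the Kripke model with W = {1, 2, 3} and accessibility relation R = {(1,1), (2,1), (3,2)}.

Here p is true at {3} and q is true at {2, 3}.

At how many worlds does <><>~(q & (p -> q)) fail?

0

1: successors {1}; <>~(q & (p -> q)) there: 1:T. ✓
2: successors {1}; <>~(q & (p -> q)) there: 1:T. ✓
3: successors {2}; <>~(q & (p -> q)) there: 2:T. ✓
Satisfying worlds: {1, 2, 3}.
So <><>~(q & (p -> q)) fails at the other 0 worlds.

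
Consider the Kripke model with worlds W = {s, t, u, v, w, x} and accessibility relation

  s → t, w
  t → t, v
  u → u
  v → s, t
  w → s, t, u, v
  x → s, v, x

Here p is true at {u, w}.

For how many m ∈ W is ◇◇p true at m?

s: successors {t, w}; ◇p there: t:F, w:T. ✓
t: successors {t, v}; ◇p there: t:F, v:F. ✗
u: successors {u}; ◇p there: u:T. ✓
v: successors {s, t}; ◇p there: s:T, t:F. ✓
w: successors {s, t, u, v}; ◇p there: s:T, t:F, u:T, v:F. ✓
x: successors {s, v, x}; ◇p there: s:T, v:F, x:F. ✓
Satisfying worlds: {s, u, v, w, x}.

5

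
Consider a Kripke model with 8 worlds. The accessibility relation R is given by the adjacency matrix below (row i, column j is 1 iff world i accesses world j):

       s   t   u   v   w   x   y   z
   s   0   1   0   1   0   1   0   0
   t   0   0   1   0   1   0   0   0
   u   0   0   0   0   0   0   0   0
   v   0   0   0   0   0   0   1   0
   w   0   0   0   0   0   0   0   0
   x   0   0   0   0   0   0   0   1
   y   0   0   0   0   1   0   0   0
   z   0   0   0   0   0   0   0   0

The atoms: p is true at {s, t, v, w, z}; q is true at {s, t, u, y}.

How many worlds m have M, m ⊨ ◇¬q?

4

s: successors {t, v, x}; ¬q there: t:F, v:T, x:T. ✓
t: successors {u, w}; ¬q there: u:F, w:T. ✓
u: no successors, so ◇¬q fails. ✗
v: successors {y}; ¬q there: y:F. ✗
w: no successors, so ◇¬q fails. ✗
x: successors {z}; ¬q there: z:T. ✓
y: successors {w}; ¬q there: w:T. ✓
z: no successors, so ◇¬q fails. ✗
Satisfying worlds: {s, t, x, y}.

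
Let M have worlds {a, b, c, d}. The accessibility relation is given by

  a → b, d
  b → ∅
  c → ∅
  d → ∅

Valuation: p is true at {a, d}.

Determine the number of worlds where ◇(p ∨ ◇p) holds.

1

a: successors {b, d}; p ∨ ◇p there: b:F, d:T. ✓
b: no successors, so ◇(p ∨ ◇p) fails. ✗
c: no successors, so ◇(p ∨ ◇p) fails. ✗
d: no successors, so ◇(p ∨ ◇p) fails. ✗
Satisfying worlds: {a}.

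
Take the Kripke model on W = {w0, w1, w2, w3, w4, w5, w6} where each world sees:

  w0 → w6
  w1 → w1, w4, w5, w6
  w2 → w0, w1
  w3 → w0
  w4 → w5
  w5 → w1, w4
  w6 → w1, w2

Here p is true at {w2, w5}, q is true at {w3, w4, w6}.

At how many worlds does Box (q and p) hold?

0

w0: successors {w6}; q and p there: w6:F. ✗
w1: successors {w1, w4, w5, w6}; q and p there: w1:F, w4:F, w5:F, w6:F. ✗
w2: successors {w0, w1}; q and p there: w0:F, w1:F. ✗
w3: successors {w0}; q and p there: w0:F. ✗
w4: successors {w5}; q and p there: w5:F. ✗
w5: successors {w1, w4}; q and p there: w1:F, w4:F. ✗
w6: successors {w1, w2}; q and p there: w1:F, w2:F. ✗
Satisfying worlds: ∅.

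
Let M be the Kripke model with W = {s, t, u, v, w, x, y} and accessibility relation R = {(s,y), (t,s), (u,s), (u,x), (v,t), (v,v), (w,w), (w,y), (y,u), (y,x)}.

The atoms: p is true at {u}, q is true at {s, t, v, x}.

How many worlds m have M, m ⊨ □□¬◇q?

s: successors {y}; □¬◇q there: y:F. ✗
t: successors {s}; □¬◇q there: s:F. ✗
u: successors {s, x}; □¬◇q there: s:F, x:T. ✗
v: successors {t, v}; □¬◇q there: t:T, v:F. ✗
w: successors {w, y}; □¬◇q there: w:F, y:F. ✗
x: no successors, so □□¬◇q holds vacuously. ✓
y: successors {u, x}; □¬◇q there: u:T, x:T. ✓
Satisfying worlds: {x, y}.

2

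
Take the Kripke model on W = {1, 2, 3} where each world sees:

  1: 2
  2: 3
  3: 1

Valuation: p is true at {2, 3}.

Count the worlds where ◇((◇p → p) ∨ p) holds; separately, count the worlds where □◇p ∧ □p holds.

2 and 1

For ◇((◇p → p) ∨ p):
1: successors {2}; (◇p → p) ∨ p there: 2:T. ✓
2: successors {3}; (◇p → p) ∨ p there: 3:T. ✓
3: successors {1}; (◇p → p) ∨ p there: 1:F. ✗
— 2 worlds.
For □◇p ∧ □p:
1: □◇p is T, □p is T. ✓
2: □◇p is F, □p is T. ✗
3: □◇p is T, □p is F. ✗
— 1 world.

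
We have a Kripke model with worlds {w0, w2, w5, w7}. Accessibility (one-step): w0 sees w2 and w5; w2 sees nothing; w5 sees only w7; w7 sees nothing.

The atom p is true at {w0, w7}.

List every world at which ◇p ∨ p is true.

w0: ◇p is F, p is T. ✓
w2: ◇p is F, p is F. ✗
w5: ◇p is T, p is F. ✓
w7: ◇p is F, p is T. ✓

{w0, w5, w7}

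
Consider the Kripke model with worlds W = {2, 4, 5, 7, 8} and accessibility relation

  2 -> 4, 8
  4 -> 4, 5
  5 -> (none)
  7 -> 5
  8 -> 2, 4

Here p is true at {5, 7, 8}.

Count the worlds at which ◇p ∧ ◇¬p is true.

2: ◇p is T, ◇¬p is T. ✓
4: ◇p is T, ◇¬p is T. ✓
5: ◇p is F, ◇¬p is F. ✗
7: ◇p is T, ◇¬p is F. ✗
8: ◇p is F, ◇¬p is T. ✗
Satisfying worlds: {2, 4}.

2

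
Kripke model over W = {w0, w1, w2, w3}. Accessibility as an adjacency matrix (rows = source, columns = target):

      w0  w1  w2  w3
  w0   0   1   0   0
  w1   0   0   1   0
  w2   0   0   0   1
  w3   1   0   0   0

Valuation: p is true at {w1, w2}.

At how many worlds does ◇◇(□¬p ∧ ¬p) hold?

w0: successors {w1}; ◇(□¬p ∧ ¬p) there: w1:F. ✗
w1: successors {w2}; ◇(□¬p ∧ ¬p) there: w2:T. ✓
w2: successors {w3}; ◇(□¬p ∧ ¬p) there: w3:F. ✗
w3: successors {w0}; ◇(□¬p ∧ ¬p) there: w0:F. ✗
Satisfying worlds: {w1}.

1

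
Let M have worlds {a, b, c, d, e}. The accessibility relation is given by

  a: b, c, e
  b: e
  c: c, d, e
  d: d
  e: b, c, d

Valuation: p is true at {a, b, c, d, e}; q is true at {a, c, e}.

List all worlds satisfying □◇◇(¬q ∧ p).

{a, b, c, d, e}

a: successors {b, c, e}; ◇◇(¬q ∧ p) there: b:T, c:T, e:T. ✓
b: successors {e}; ◇◇(¬q ∧ p) there: e:T. ✓
c: successors {c, d, e}; ◇◇(¬q ∧ p) there: c:T, d:T, e:T. ✓
d: successors {d}; ◇◇(¬q ∧ p) there: d:T. ✓
e: successors {b, c, d}; ◇◇(¬q ∧ p) there: b:T, c:T, d:T. ✓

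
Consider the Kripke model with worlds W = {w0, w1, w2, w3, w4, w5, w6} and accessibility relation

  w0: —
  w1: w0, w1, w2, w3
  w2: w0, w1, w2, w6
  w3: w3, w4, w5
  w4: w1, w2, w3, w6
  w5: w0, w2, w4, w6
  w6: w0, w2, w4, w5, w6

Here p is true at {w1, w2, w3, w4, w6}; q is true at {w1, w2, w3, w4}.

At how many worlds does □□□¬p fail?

6

w0: no successors, so □□□¬p holds vacuously. ✓
w1: successors {w0, w1, w2, w3}; □□¬p there: w0:T, w1:F, w2:F, w3:F. ✗
w2: successors {w0, w1, w2, w6}; □□¬p there: w0:T, w1:F, w2:F, w6:F. ✗
w3: successors {w3, w4, w5}; □□¬p there: w3:F, w4:F, w5:F. ✗
w4: successors {w1, w2, w3, w6}; □□¬p there: w1:F, w2:F, w3:F, w6:F. ✗
w5: successors {w0, w2, w4, w6}; □□¬p there: w0:T, w2:F, w4:F, w6:F. ✗
w6: successors {w0, w2, w4, w5, w6}; □□¬p there: w0:T, w2:F, w4:F, w5:F, w6:F. ✗
Satisfying worlds: {w0}.
So □□□¬p fails at the other 6 worlds.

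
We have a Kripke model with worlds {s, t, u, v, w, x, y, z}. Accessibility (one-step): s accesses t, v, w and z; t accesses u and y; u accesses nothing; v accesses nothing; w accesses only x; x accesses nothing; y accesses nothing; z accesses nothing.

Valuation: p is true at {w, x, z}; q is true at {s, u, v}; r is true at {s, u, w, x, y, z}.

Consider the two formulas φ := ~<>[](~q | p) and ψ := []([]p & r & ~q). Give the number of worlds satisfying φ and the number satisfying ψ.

5 and 6

For ~<>[](~q | p):
s: <>[](~q | p) is T. ✗
t: <>[](~q | p) is T. ✗
u: <>[](~q | p) is F. ✓
v: <>[](~q | p) is F. ✓
w: <>[](~q | p) is T. ✗
x: <>[](~q | p) is F. ✓
y: <>[](~q | p) is F. ✓
z: <>[](~q | p) is F. ✓
— 5 worlds.
For []([]p & r & ~q):
s: successors {t, v, w, z}; []p & r & ~q there: t:F, v:F, w:T, z:T. ✗
t: successors {u, y}; []p & r & ~q there: u:F, y:T. ✗
u: no successors, so []([]p & r & ~q) holds vacuously. ✓
v: no successors, so []([]p & r & ~q) holds vacuously. ✓
w: successors {x}; []p & r & ~q there: x:T. ✓
x: no successors, so []([]p & r & ~q) holds vacuously. ✓
y: no successors, so []([]p & r & ~q) holds vacuously. ✓
z: no successors, so []([]p & r & ~q) holds vacuously. ✓
— 6 worlds.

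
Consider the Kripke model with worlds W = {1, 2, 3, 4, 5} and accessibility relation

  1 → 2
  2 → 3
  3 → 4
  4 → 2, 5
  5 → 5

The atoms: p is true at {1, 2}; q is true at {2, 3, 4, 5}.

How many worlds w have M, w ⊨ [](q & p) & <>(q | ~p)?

1: [](q & p) is T, <>(q | ~p) is T. ✓
2: [](q & p) is F, <>(q | ~p) is T. ✗
3: [](q & p) is F, <>(q | ~p) is T. ✗
4: [](q & p) is F, <>(q | ~p) is T. ✗
5: [](q & p) is F, <>(q | ~p) is T. ✗
Satisfying worlds: {1}.

1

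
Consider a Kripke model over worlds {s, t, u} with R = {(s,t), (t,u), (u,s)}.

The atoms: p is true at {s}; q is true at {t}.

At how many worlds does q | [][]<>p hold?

2

s: q is F, [][]<>p is T. ✓
t: q is T, [][]<>p is F. ✓
u: q is F, [][]<>p is F. ✗
Satisfying worlds: {s, t}.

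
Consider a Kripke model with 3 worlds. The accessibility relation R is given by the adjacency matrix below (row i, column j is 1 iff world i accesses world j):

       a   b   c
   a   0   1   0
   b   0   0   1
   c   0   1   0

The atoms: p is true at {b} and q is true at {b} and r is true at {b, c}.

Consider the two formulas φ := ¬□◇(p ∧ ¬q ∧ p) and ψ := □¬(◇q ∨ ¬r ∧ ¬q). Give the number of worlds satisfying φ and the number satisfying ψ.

3 and 2

For ¬□◇(p ∧ ¬q ∧ p):
a: □◇(p ∧ ¬q ∧ p) is F. ✓
b: □◇(p ∧ ¬q ∧ p) is F. ✓
c: □◇(p ∧ ¬q ∧ p) is F. ✓
— 3 worlds.
For □¬(◇q ∨ ¬r ∧ ¬q):
a: successors {b}; ¬(◇q ∨ ¬r ∧ ¬q) there: b:T. ✓
b: successors {c}; ¬(◇q ∨ ¬r ∧ ¬q) there: c:F. ✗
c: successors {b}; ¬(◇q ∨ ¬r ∧ ¬q) there: b:T. ✓
— 2 worlds.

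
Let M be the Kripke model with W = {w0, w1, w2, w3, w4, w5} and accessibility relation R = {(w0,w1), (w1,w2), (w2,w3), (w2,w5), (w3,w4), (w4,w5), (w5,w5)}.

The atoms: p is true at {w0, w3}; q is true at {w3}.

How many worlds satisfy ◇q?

w0: successors {w1}; q there: w1:F. ✗
w1: successors {w2}; q there: w2:F. ✗
w2: successors {w3, w5}; q there: w3:T, w5:F. ✓
w3: successors {w4}; q there: w4:F. ✗
w4: successors {w5}; q there: w5:F. ✗
w5: successors {w5}; q there: w5:F. ✗
Satisfying worlds: {w2}.

1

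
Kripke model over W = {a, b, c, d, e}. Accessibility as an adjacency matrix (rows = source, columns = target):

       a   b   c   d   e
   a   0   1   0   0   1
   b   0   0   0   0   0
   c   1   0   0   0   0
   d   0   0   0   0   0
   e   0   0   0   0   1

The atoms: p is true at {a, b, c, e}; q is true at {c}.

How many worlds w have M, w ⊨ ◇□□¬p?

a: successors {b, e}; □□¬p there: b:T, e:F. ✓
b: no successors, so ◇□□¬p fails. ✗
c: successors {a}; □□¬p there: a:F. ✗
d: no successors, so ◇□□¬p fails. ✗
e: successors {e}; □□¬p there: e:F. ✗
Satisfying worlds: {a}.

1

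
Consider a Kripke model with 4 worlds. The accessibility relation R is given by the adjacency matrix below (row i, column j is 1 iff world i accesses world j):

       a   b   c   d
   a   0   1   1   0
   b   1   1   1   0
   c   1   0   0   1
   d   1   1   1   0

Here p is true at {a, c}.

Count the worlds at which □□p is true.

a: successors {b, c}; □p there: b:F, c:F. ✗
b: successors {a, b, c}; □p there: a:F, b:F, c:F. ✗
c: successors {a, d}; □p there: a:F, d:F. ✗
d: successors {a, b, c}; □p there: a:F, b:F, c:F. ✗
Satisfying worlds: ∅.

0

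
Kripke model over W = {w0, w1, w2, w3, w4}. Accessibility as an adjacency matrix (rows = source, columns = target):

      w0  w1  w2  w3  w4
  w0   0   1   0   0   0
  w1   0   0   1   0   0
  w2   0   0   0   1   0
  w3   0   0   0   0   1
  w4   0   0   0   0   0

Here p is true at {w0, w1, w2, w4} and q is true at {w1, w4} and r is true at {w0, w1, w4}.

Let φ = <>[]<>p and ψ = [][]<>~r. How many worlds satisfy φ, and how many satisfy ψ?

For <>[]<>p:
w0: successors {w1}; []<>p there: w1:F. ✗
w1: successors {w2}; []<>p there: w2:T. ✓
w2: successors {w3}; []<>p there: w3:F. ✗
w3: successors {w4}; []<>p there: w4:T. ✓
w4: no successors, so <>[]<>p fails. ✗
— 2 worlds.
For [][]<>~r:
w0: successors {w1}; []<>~r there: w1:T. ✓
w1: successors {w2}; []<>~r there: w2:F. ✗
w2: successors {w3}; []<>~r there: w3:F. ✗
w3: successors {w4}; []<>~r there: w4:T. ✓
w4: no successors, so [][]<>~r holds vacuously. ✓
— 3 worlds.

2 and 3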